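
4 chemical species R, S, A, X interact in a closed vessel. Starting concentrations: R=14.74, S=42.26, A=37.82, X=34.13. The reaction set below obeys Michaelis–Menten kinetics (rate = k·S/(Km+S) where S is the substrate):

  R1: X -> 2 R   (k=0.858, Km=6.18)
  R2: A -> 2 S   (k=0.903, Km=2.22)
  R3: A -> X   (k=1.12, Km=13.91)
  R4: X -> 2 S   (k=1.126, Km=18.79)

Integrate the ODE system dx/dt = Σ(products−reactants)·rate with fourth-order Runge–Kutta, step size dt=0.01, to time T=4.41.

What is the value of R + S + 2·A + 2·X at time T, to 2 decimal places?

Value at T = 200.90

Check how each reaction changes W = R + S + 2·A + 2·X (weight of products minus weight of reactants):
R1: X -> 2 R: (1·2) − (2·1) = 2 − 2 = 0
R2: A -> 2 S: (1·2) − (2·1) = 2 − 2 = 0
R3: A -> X: (2·1) − (2·1) = 2 − 2 = 0
R4: X -> 2 S: (1·2) − (2·1) = 2 − 2 = 0
Every reaction leaves W unchanged, so W is conserved and no simulation is needed: W(T) = W(0) = 14.74 + 42.26 + 2·37.82 + 2·34.13 = 200.90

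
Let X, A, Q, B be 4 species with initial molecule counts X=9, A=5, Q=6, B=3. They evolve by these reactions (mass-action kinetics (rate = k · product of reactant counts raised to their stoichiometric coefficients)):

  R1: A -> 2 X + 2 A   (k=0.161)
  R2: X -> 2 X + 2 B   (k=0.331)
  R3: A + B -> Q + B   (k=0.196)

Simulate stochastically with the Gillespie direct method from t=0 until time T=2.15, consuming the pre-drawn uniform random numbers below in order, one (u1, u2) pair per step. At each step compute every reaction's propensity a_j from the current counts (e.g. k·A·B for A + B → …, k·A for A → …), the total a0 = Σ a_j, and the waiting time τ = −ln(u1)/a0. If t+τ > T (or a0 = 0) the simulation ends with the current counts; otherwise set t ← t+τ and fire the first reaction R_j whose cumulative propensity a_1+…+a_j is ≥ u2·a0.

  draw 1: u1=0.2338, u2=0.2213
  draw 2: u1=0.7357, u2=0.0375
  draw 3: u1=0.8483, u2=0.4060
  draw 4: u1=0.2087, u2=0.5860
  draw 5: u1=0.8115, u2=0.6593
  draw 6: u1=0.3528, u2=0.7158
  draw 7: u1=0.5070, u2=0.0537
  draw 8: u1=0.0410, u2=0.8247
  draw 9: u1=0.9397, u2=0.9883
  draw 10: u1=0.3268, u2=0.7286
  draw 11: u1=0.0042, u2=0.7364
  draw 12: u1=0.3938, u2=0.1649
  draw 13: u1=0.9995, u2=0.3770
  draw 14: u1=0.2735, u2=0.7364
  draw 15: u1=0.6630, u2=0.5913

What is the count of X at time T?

t=0.000: X=9 A=5 Q=6 B=3
Draw 1: a1=0.805, a2=2.979, a3=2.940, a0=6.724; τ=−ln(0.2338)/6.724=0.216 → t=0.216; u2·a0=0.2213·6.724=1.488; a1=0.805 < 1.488 ≤ a1+a2=3.784 → R2 fires; X=10 A=5 Q=6 B=5
Draw 2: a1=0.805, a2=3.310, a3=4.900, a0=9.015; τ=−ln(0.7357)/9.015=0.034 → t=0.250; u2·a0=0.0375·9.015=0.338 ≤ a1=0.805 → R1 fires; X=12 A=6 Q=6 B=5
Draw 3: a1=0.966, a2=3.972, a3=5.880, a0=10.818; τ=−ln(0.8483)/10.818=0.015 → t=0.265; u2·a0=0.4060·10.818=4.392; a1=0.966 < 4.392 ≤ a1+a2=4.938 → R2 fires; X=13 A=6 Q=6 B=7
Draw 4: a1=0.966, a2=4.303, a3=8.232, a0=13.501; τ=−ln(0.2087)/13.501=0.116 → t=0.381; u2·a0=0.5860·13.501=7.912; a1+a2=5.269 < 7.912 ≤ a1+…+a3=13.501 → R3 fires; X=13 A=5 Q=7 B=7
Draw 5: a1=0.805, a2=4.303, a3=6.860, a0=11.968; τ=−ln(0.8115)/11.968=0.017 → t=0.399; u2·a0=0.6593·11.968=7.891; a1+a2=5.108 < 7.891 ≤ a1+…+a3=11.968 → R3 fires; X=13 A=4 Q=8 B=7
Draw 6: a1=0.644, a2=4.303, a3=5.488, a0=10.435; τ=−ln(0.3528)/10.435=0.100 → t=0.499; u2·a0=0.7158·10.435=7.469; a1+a2=4.947 < 7.469 ≤ a1+…+a3=10.435 → R3 fires; X=13 A=3 Q=9 B=7
Draw 7: a1=0.483, a2=4.303, a3=4.116, a0=8.902; τ=−ln(0.5070)/8.902=0.076 → t=0.575; u2·a0=0.0537·8.902=0.478 ≤ a1=0.483 → R1 fires; X=15 A=4 Q=9 B=7
Draw 8: a1=0.644, a2=4.965, a3=5.488, a0=11.097; τ=−ln(0.0410)/11.097=0.288 → t=0.863; u2·a0=0.8247·11.097=9.152; a1+a2=5.609 < 9.152 ≤ a1+…+a3=11.097 → R3 fires; X=15 A=3 Q=10 B=7
Draw 9: a1=0.483, a2=4.965, a3=4.116, a0=9.564; τ=−ln(0.9397)/9.564=0.007 → t=0.869; u2·a0=0.9883·9.564=9.452; a1+a2=5.448 < 9.452 ≤ a1+…+a3=9.564 → R3 fires; X=15 A=2 Q=11 B=7
Draw 10: a1=0.322, a2=4.965, a3=2.744, a0=8.031; τ=−ln(0.3268)/8.031=0.139 → t=1.009; u2·a0=0.7286·8.031=5.851; a1+a2=5.287 < 5.851 ≤ a1+…+a3=8.031 → R3 fires; X=15 A=1 Q=12 B=7
Draw 11: a1=0.161, a2=4.965, a3=1.372, a0=6.498; τ=−ln(0.0042)/6.498=0.842 → t=1.851; u2·a0=0.7364·6.498=4.785; a1=0.161 < 4.785 ≤ a1+a2=5.126 → R2 fires; X=16 A=1 Q=12 B=9
Draw 12: a1=0.161, a2=5.296, a3=1.764, a0=7.221; τ=−ln(0.3938)/7.221=0.129 → t=1.980; u2·a0=0.1649·7.221=1.191; a1=0.161 < 1.191 ≤ a1+a2=5.457 → R2 fires; X=17 A=1 Q=12 B=11
Draw 13: a1=0.161, a2=5.627, a3=2.156, a0=7.944; τ=−ln(0.9995)/7.944=0.000 → t=1.980; u2·a0=0.3770·7.944=2.995; a1=0.161 < 2.995 ≤ a1+a2=5.788 → R2 fires; X=18 A=1 Q=12 B=13
Draw 14: a1=0.161, a2=5.958, a3=2.548, a0=8.667; τ=−ln(0.2735)/8.667=0.150 → t=2.130; u2·a0=0.7364·8.667=6.382; a1+a2=6.119 < 6.382 ≤ a1+…+a3=8.667 → R3 fires; X=18 A=0 Q=13 B=13
Draw 15: a1=0.000, a2=5.958, a3=0.000, a0=5.958; τ=−ln(0.6630)/5.958=0.069 → t=2.199 > T=2.15: stop.
Read off X at T=2.15: 18

X at T = 18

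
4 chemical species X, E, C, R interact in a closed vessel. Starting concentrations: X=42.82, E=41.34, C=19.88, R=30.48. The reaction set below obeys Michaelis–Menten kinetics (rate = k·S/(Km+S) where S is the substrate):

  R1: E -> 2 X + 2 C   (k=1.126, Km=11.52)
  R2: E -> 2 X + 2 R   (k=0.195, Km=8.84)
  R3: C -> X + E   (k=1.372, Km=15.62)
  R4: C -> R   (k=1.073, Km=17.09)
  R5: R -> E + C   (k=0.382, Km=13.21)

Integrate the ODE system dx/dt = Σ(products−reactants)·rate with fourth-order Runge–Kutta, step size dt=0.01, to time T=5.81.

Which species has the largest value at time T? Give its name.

Dominant species at T: X

RK4 with dt=0.01: 581 steps to T=5.81. Trajectory (selected grid times):
t=0.00: X=42.82 E=41.34 C=19.88 R=30.48
t=0.65: X=44.68 E=41.34 C=20.32 R=30.89
t=1.29: X=46.51 E=41.34 C=20.74 R=31.30
t=1.94: X=48.37 E=41.35 C=21.17 R=31.72
t=2.58: X=50.21 E=41.37 C=21.58 R=32.13
t=3.23: X=52.09 E=41.38 C=21.99 R=32.56
t=3.87: X=53.93 E=41.41 C=22.39 R=32.98
t=4.52: X=55.82 E=41.43 C=22.79 R=33.40
t=5.16: X=57.67 E=41.47 C=23.18 R=33.83
t=5.81: X=59.56 E=41.50 C=23.56 R=34.26
At T=5.81: X=59.56 E=41.50 C=23.56 R=34.26; the largest is X.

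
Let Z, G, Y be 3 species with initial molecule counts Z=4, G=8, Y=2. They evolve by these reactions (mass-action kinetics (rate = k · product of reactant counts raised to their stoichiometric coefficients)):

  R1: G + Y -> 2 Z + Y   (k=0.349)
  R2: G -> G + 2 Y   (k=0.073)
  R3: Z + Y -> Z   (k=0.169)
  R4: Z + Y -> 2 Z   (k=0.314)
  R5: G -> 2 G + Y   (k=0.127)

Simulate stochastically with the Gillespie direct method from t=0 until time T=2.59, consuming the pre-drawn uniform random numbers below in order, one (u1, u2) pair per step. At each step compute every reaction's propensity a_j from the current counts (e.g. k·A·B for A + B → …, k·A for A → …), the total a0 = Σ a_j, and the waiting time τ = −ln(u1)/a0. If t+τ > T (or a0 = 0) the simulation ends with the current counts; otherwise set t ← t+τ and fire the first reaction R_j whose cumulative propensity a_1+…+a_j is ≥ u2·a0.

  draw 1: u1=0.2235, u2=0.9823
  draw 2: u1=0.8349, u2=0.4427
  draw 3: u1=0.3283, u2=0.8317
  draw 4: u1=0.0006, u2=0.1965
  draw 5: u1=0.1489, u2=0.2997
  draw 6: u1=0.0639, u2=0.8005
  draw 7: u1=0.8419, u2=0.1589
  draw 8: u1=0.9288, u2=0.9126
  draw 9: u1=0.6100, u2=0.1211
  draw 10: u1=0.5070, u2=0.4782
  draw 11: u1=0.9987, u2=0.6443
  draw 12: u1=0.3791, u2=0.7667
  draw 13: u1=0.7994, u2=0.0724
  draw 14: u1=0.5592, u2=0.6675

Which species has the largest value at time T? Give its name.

Dominant species at T: Z

t=0.000: Z=4 G=8 Y=2
Draw 1: a1=5.584, a2=0.584, a3=1.352, a4=2.512, a5=1.016, a0=11.048; τ=−ln(0.2235)/11.048=0.136 → t=0.136; u2·a0=0.9823·11.048=10.852; a1+…+a4=10.032 < 10.852 ≤ a1+…+a5=11.048 → R5 fires; Z=4 G=9 Y=3
Draw 2: a1=9.423, a2=0.657, a3=2.028, a4=3.768, a5=1.143, a0=17.019; τ=−ln(0.8349)/17.019=0.011 → t=0.146; u2·a0=0.4427·17.019=7.534 ≤ a1=9.423 → R1 fires; Z=6 G=8 Y=3
Draw 3: a1=8.376, a2=0.584, a3=3.042, a4=5.652, a5=1.016, a0=18.670; τ=−ln(0.3283)/18.670=0.060 → t=0.206; u2·a0=0.8317·18.670=15.528; a1+…+a3=12.002 < 15.528 ≤ a1+…+a4=17.654 → R4 fires; Z=7 G=8 Y=2
Draw 4: a1=5.584, a2=0.584, a3=2.366, a4=4.396, a5=1.016, a0=13.946; τ=−ln(0.0006)/13.946=0.532 → t=0.738; u2·a0=0.1965·13.946=2.740 ≤ a1=5.584 → R1 fires; Z=9 G=7 Y=2
Draw 5: a1=4.886, a2=0.511, a3=3.042, a4=5.652, a5=0.889, a0=14.980; τ=−ln(0.1489)/14.980=0.127 → t=0.865; u2·a0=0.2997·14.980=4.490 ≤ a1=4.886 → R1 fires; Z=11 G=6 Y=2
Draw 6: a1=4.188, a2=0.438, a3=3.718, a4=6.908, a5=0.762, a0=16.014; τ=−ln(0.0639)/16.014=0.172 → t=1.037; u2·a0=0.8005·16.014=12.819; a1+…+a3=8.344 < 12.819 ≤ a1+…+a4=15.252 → R4 fires; Z=12 G=6 Y=1
Draw 7: a1=2.094, a2=0.438, a3=2.028, a4=3.768, a5=0.762, a0=9.090; τ=−ln(0.8419)/9.090=0.019 → t=1.056; u2·a0=0.1589·9.090=1.444 ≤ a1=2.094 → R1 fires; Z=14 G=5 Y=1
Draw 8: a1=1.745, a2=0.365, a3=2.366, a4=4.396, a5=0.635, a0=9.507; τ=−ln(0.9288)/9.507=0.008 → t=1.063; u2·a0=0.9126·9.507=8.676; a1+…+a3=4.476 < 8.676 ≤ a1+…+a4=8.872 → R4 fires; Z=15 G=5 Y=0
Draw 9: a1=0.000, a2=0.365, a3=0.000, a4=0.000, a5=0.635, a0=1.000; τ=−ln(0.6100)/1.000=0.494 → t=1.558; u2·a0=0.1211·1.000=0.121; a1=0.000 < 0.121 ≤ a1+a2=0.365 → R2 fires; Z=15 G=5 Y=2
Draw 10: a1=3.490, a2=0.365, a3=5.070, a4=9.420, a5=0.635, a0=18.980; τ=−ln(0.5070)/18.980=0.036 → t=1.594; u2·a0=0.4782·18.980=9.076; a1+…+a3=8.925 < 9.076 ≤ a1+…+a4=18.345 → R4 fires; Z=16 G=5 Y=1
Draw 11: a1=1.745, a2=0.365, a3=2.704, a4=5.024, a5=0.635, a0=10.473; τ=−ln(0.9987)/10.473=0.000 → t=1.594; u2·a0=0.6443·10.473=6.748; a1+…+a3=4.814 < 6.748 ≤ a1+…+a4=9.838 → R4 fires; Z=17 G=5 Y=0
Draw 12: a1=0.000, a2=0.365, a3=0.000, a4=0.000, a5=0.635, a0=1.000; τ=−ln(0.3791)/1.000=0.970 → t=2.564; u2·a0=0.7667·1.000=0.767; a1+…+a4=0.365 < 0.767 ≤ a1+…+a5=1.000 → R5 fires; Z=17 G=6 Y=1
Draw 13: a1=2.094, a2=0.438, a3=2.873, a4=5.338, a5=0.762, a0=11.505; τ=−ln(0.7994)/11.505=0.019 → t=2.583; u2·a0=0.0724·11.505=0.833 ≤ a1=2.094 → R1 fires; Z=19 G=5 Y=1
Draw 14: a1=1.745, a2=0.365, a3=3.211, a4=5.966, a5=0.635, a0=11.922; τ=−ln(0.5592)/11.922=0.049 → t=2.632 > T=2.59: stop.
At T=2.59: Z=19 G=5 Y=1; the largest is Z.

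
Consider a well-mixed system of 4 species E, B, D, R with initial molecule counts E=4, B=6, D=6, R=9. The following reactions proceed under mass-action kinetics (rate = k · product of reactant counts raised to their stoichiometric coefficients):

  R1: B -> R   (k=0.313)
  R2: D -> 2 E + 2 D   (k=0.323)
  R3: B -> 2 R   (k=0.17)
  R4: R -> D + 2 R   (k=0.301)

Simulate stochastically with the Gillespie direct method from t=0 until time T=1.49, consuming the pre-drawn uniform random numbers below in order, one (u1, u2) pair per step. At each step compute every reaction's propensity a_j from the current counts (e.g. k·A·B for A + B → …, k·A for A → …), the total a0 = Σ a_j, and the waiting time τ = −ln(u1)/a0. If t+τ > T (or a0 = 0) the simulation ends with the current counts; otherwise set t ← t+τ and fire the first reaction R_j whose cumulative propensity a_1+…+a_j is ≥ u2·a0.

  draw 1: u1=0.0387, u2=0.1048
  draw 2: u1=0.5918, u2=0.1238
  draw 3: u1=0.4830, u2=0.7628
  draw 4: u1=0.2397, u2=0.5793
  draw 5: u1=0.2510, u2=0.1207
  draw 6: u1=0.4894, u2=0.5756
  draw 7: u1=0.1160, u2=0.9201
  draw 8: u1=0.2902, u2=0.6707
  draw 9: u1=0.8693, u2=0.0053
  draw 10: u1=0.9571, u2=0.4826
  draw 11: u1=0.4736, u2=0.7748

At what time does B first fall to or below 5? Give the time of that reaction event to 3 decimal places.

Threshold first reached at t = 0.431

t=0.000: E=4 B=6 D=6 R=9
Draw 1: a1=1.878, a2=1.938, a3=1.020, a4=2.709, a0=7.545; τ=−ln(0.0387)/7.545=0.431 → t=0.431; u2·a0=0.1048·7.545=0.791 ≤ a1=1.878 → R1 fires; E=4 B=5 D=6 R=10
Draw 2: a1=1.565, a2=1.938, a3=0.850, a4=3.010, a0=7.363; τ=−ln(0.5918)/7.363=0.071 → t=0.502; u2·a0=0.1238·7.363=0.912 ≤ a1=1.565 → R1 fires; E=4 B=4 D=6 R=11
Draw 3: a1=1.252, a2=1.938, a3=0.680, a4=3.311, a0=7.181; τ=−ln(0.4830)/7.181=0.101 → t=0.604; u2·a0=0.7628·7.181=5.478; a1+…+a3=3.870 < 5.478 ≤ a1+…+a4=7.181 → R4 fires; E=4 B=4 D=7 R=12
Draw 4: a1=1.252, a2=2.261, a3=0.680, a4=3.612, a0=7.805; τ=−ln(0.2397)/7.805=0.183 → t=0.787; u2·a0=0.5793·7.805=4.521; a1+…+a3=4.193 < 4.521 ≤ a1+…+a4=7.805 → R4 fires; E=4 B=4 D=8 R=13
Draw 5: a1=1.252, a2=2.584, a3=0.680, a4=3.913, a0=8.429; τ=−ln(0.2510)/8.429=0.164 → t=0.951; u2·a0=0.1207·8.429=1.017 ≤ a1=1.252 → R1 fires; E=4 B=3 D=8 R=14
Draw 6: a1=0.939, a2=2.584, a3=0.510, a4=4.214, a0=8.247; τ=−ln(0.4894)/8.247=0.087 → t=1.037; u2·a0=0.5756·8.247=4.747; a1+…+a3=4.033 < 4.747 ≤ a1+…+a4=8.247 → R4 fires; E=4 B=3 D=9 R=15
Draw 7: a1=0.939, a2=2.907, a3=0.510, a4=4.515, a0=8.871; τ=−ln(0.1160)/8.871=0.243 → t=1.280; u2·a0=0.9201·8.871=8.162; a1+…+a3=4.356 < 8.162 ≤ a1+…+a4=8.871 → R4 fires; E=4 B=3 D=10 R=16
Draw 8: a1=0.939, a2=3.230, a3=0.510, a4=4.816, a0=9.495; τ=−ln(0.2902)/9.495=0.130 → t=1.410; u2·a0=0.6707·9.495=6.368; a1+…+a3=4.679 < 6.368 ≤ a1+…+a4=9.495 → R4 fires; E=4 B=3 D=11 R=17
Draw 9: a1=0.939, a2=3.553, a3=0.510, a4=5.117, a0=10.119; τ=−ln(0.8693)/10.119=0.014 → t=1.424; u2·a0=0.0053·10.119=0.054 ≤ a1=0.939 → R1 fires; E=4 B=2 D=11 R=18
Draw 10: a1=0.626, a2=3.553, a3=0.340, a4=5.418, a0=9.937; τ=−ln(0.9571)/9.937=0.004 → t=1.429; u2·a0=0.4826·9.937=4.796; a1+…+a3=4.519 < 4.796 ≤ a1+…+a4=9.937 → R4 fires; E=4 B=2 D=12 R=19
Draw 11: a1=0.626, a2=3.876, a3=0.340, a4=5.719, a0=10.561; τ=−ln(0.4736)/10.561=0.071 → t=1.499 > T=1.49: stop.
B first becomes ≤ 5 when it reaches 5 at the event at t=0.431.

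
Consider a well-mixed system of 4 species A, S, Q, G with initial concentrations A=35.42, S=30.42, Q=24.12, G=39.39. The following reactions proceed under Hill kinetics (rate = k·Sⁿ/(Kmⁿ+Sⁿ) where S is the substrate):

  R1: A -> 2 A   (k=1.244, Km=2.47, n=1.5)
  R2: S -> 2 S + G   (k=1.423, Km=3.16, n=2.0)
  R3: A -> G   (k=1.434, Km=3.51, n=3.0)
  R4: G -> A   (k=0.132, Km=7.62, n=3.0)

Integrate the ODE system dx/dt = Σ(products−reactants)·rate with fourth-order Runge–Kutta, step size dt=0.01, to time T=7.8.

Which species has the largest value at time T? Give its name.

RK4 with dt=0.01: 780 steps to T=7.8. Trajectory (selected grid times):
t=0.00: A=35.42 S=30.42 Q=24.12 G=39.39
t=0.87: A=35.35 S=31.65 Q=24.12 G=41.75
t=1.73: A=35.28 S=32.86 Q=24.12 G=44.08
t=2.60: A=35.21 S=34.08 Q=24.12 G=46.44
t=3.47: A=35.14 S=35.31 Q=24.12 G=48.80
t=4.33: A=35.07 S=36.53 Q=24.12 G=51.13
t=5.20: A=35.00 S=37.76 Q=24.12 G=53.49
t=6.07: A=34.94 S=38.99 Q=24.12 G=55.85
t=6.93: A=34.87 S=40.20 Q=24.12 G=58.19
t=7.80: A=34.80 S=41.43 Q=24.12 G=60.55
At T=7.8: A=34.80 S=41.43 Q=24.12 G=60.55; the largest is G.

Dominant species at T: G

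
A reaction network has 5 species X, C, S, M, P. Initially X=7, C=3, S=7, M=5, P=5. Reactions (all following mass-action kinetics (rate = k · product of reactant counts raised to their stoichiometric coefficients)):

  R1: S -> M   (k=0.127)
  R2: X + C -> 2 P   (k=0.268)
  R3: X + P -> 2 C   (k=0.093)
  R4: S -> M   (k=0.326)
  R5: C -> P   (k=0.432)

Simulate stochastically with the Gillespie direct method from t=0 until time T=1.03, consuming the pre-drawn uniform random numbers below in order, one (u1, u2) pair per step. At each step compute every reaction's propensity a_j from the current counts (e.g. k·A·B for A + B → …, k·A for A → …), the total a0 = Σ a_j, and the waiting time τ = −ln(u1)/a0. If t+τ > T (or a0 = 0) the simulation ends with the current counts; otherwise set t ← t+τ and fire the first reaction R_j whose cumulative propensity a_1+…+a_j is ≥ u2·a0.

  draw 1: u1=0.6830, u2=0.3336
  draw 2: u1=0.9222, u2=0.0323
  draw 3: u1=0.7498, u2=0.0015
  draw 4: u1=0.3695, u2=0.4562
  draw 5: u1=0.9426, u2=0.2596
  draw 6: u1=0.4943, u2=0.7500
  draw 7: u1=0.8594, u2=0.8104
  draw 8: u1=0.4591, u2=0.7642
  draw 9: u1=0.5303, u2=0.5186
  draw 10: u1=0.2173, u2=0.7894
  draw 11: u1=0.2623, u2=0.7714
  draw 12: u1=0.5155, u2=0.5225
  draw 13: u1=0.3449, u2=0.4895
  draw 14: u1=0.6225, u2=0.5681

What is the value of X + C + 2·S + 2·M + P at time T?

Value at T = 39

Check how each reaction changes W = X + C + 2·S + 2·M + P (weight of products minus weight of reactants):
R1: S -> M: (2·1) − (2·1) = 2 − 2 = 0
R2: X + C -> 2 P: (1·2) − (1·1 + 1·1) = 2 − 2 = 0
R3: X + P -> 2 C: (1·2) − (1·1 + 1·1) = 2 − 2 = 0
R4: S -> M: (2·1) − (2·1) = 2 − 2 = 0
R5: C -> P: (1·1) − (1·1) = 1 − 1 = 0
Every reaction leaves W unchanged, so W is conserved and no simulation is needed: W(T) = W(0) = 7 + 3 + 2·7 + 2·5 + 5 = 39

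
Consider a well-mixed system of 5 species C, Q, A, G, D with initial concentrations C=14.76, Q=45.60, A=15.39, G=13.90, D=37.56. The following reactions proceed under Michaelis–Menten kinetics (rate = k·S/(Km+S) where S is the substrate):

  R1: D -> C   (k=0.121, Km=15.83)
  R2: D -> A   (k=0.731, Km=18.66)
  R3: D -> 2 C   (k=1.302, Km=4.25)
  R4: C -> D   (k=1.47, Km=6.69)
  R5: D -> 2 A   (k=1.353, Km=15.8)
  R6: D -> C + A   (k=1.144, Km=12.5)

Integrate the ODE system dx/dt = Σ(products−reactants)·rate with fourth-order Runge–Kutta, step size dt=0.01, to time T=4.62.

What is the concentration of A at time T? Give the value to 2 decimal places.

A at T = 29.67

RK4 with dt=0.01: 462 steps to T=4.62. Trajectory (selected grid times):
t=0.00: C=14.76 Q=45.60 A=15.39 G=13.90 D=37.56
t=0.51: C=15.91 Q=45.60 A=17.04 G=13.90 D=36.28
t=1.03: C=17.06 Q=45.60 A=18.70 G=13.90 D=34.99
t=1.54: C=18.17 Q=45.60 A=20.32 G=13.90 D=33.76
t=2.05: C=19.26 Q=45.60 A=21.92 G=13.90 D=32.55
t=2.57: C=20.35 Q=45.60 A=23.53 G=13.90 D=31.35
t=3.08: C=21.41 Q=45.60 A=25.08 G=13.90 D=30.19
t=3.59: C=22.44 Q=45.60 A=26.62 G=13.90 D=29.05
t=4.11: C=23.48 Q=45.60 A=28.17 G=13.90 D=27.92
t=4.62: C=24.49 Q=45.60 A=29.67 G=13.90 D=26.83
Read off A at T=4.62: 29.67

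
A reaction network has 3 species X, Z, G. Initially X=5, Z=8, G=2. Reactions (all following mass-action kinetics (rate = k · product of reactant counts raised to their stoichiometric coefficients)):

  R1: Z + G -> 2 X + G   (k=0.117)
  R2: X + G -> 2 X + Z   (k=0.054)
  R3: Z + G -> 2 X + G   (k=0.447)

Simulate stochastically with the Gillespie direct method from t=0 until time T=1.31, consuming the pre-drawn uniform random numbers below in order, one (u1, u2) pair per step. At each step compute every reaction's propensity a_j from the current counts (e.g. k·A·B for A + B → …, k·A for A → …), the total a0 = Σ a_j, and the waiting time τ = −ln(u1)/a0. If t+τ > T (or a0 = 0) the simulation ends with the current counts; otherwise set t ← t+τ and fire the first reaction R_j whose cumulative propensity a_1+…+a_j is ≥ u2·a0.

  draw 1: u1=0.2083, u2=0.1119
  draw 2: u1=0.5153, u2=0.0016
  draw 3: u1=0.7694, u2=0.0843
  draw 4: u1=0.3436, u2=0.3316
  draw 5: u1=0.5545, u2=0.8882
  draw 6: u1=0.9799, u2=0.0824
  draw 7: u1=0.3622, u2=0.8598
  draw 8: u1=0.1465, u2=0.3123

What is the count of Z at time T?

Z at T = 3

t=0.000: X=5 Z=8 G=2
Draw 1: a1=1.872, a2=0.540, a3=7.152, a0=9.564; τ=−ln(0.2083)/9.564=0.164 → t=0.164; u2·a0=0.1119·9.564=1.070 ≤ a1=1.872 → R1 fires; X=7 Z=7 G=2
Draw 2: a1=1.638, a2=0.756, a3=6.258, a0=8.652; τ=−ln(0.5153)/8.652=0.077 → t=0.241; u2·a0=0.0016·8.652=0.014 ≤ a1=1.638 → R1 fires; X=9 Z=6 G=2
Draw 3: a1=1.404, a2=0.972, a3=5.364, a0=7.740; τ=−ln(0.7694)/7.740=0.034 → t=0.275; u2·a0=0.0843·7.740=0.652 ≤ a1=1.404 → R1 fires; X=11 Z=5 G=2
Draw 4: a1=1.170, a2=1.188, a3=4.470, a0=6.828; τ=−ln(0.3436)/6.828=0.156 → t=0.431; u2·a0=0.3316·6.828=2.264; a1=1.170 < 2.264 ≤ a1+a2=2.358 → R2 fires; X=12 Z=6 G=1
Draw 5: a1=0.702, a2=0.648, a3=2.682, a0=4.032; τ=−ln(0.5545)/4.032=0.146 → t=0.577; u2·a0=0.8882·4.032=3.581; a1+a2=1.350 < 3.581 ≤ a1+…+a3=4.032 → R3 fires; X=14 Z=5 G=1
Draw 6: a1=0.585, a2=0.756, a3=2.235, a0=3.576; τ=−ln(0.9799)/3.576=0.006 → t=0.583; u2·a0=0.0824·3.576=0.295 ≤ a1=0.585 → R1 fires; X=16 Z=4 G=1
Draw 7: a1=0.468, a2=0.864, a3=1.788, a0=3.120; τ=−ln(0.3622)/3.120=0.325 → t=0.908; u2·a0=0.8598·3.120=2.683; a1+a2=1.332 < 2.683 ≤ a1+…+a3=3.120 → R3 fires; X=18 Z=3 G=1
Draw 8: a1=0.351, a2=0.972, a3=1.341, a0=2.664; τ=−ln(0.1465)/2.664=0.721 → t=1.629 > T=1.31: stop.
Read off Z at T=1.31: 3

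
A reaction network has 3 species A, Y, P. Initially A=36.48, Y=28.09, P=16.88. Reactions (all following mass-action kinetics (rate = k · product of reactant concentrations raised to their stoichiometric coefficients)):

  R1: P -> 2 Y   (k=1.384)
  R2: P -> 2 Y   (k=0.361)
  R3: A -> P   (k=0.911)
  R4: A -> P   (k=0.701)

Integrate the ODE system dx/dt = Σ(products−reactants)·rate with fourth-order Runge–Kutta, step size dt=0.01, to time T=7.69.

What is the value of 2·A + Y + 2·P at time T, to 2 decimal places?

Check how each reaction changes W = 2·A + Y + 2·P (weight of products minus weight of reactants):
R1: P -> 2 Y: (1·2) − (2·1) = 2 − 2 = 0
R2: P -> 2 Y: (1·2) − (2·1) = 2 − 2 = 0
R3: A -> P: (2·1) − (2·1) = 2 − 2 = 0
R4: A -> P: (2·1) − (2·1) = 2 − 2 = 0
Every reaction leaves W unchanged, so W is conserved and no simulation is needed: W(T) = W(0) = 2·36.48 + 28.09 + 2·16.88 = 134.81

Value at T = 134.81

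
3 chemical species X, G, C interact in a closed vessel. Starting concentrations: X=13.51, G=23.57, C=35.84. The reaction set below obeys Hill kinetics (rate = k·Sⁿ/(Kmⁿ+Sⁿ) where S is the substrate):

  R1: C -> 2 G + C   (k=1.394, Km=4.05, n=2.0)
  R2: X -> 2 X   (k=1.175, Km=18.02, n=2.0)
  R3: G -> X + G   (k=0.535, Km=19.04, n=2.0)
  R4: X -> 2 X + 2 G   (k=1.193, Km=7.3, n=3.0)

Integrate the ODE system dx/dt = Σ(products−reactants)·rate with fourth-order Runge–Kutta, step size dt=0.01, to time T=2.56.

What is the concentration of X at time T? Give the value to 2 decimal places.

RK4 with dt=0.01: 256 steps to T=2.56. Trajectory (selected grid times):
t=0.00: X=13.51 G=23.57 C=35.84
t=0.28: X=14.01 G=24.92 C=35.84
t=0.57: X=14.55 G=26.33 C=35.84
t=0.85: X=15.08 G=27.70 C=35.84
t=1.14: X=15.65 G=29.12 C=35.84
t=1.42: X=16.20 G=30.50 C=35.84
t=1.71: X=16.79 G=31.94 C=35.84
t=1.99: X=17.36 G=33.33 C=35.84
t=2.28: X=17.97 G=34.77 C=35.84
t=2.56: X=18.57 G=36.17 C=35.84
Read off X at T=2.56: 18.57

X at T = 18.57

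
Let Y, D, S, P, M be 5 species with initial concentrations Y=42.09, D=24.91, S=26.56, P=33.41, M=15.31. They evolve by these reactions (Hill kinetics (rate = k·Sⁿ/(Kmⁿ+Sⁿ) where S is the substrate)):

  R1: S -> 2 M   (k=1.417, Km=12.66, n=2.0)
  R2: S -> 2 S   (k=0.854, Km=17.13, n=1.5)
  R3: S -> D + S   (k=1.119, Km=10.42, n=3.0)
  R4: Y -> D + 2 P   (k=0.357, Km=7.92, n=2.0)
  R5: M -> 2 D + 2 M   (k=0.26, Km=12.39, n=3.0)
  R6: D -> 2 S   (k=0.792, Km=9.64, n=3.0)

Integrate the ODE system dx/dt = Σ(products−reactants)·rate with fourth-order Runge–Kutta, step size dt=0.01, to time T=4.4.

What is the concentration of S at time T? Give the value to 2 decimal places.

S at T = 30.59

RK4 with dt=0.01: 440 steps to T=4.4. Trajectory (selected grid times):
t=0.00: Y=42.09 D=24.91 S=26.56 P=33.41 M=15.31
t=0.49: Y=41.92 D=25.40 S=27.00 P=33.75 M=16.53
t=0.98: Y=41.75 D=25.91 S=27.45 P=34.09 M=17.77
t=1.47: Y=41.58 D=26.42 S=27.90 P=34.42 M=19.01
t=1.96: Y=41.41 D=26.95 S=28.34 P=34.76 M=20.27
t=2.44: Y=41.25 D=27.47 S=28.78 P=35.09 M=21.51
t=2.93: Y=41.08 D=28.00 S=29.23 P=35.43 M=22.78
t=3.42: Y=40.91 D=28.54 S=29.68 P=35.77 M=24.07
t=3.91: Y=40.74 D=29.09 S=30.13 P=36.10 M=25.36
t=4.40: Y=40.57 D=29.64 S=30.59 P=36.44 M=26.65
Read off S at T=4.4: 30.59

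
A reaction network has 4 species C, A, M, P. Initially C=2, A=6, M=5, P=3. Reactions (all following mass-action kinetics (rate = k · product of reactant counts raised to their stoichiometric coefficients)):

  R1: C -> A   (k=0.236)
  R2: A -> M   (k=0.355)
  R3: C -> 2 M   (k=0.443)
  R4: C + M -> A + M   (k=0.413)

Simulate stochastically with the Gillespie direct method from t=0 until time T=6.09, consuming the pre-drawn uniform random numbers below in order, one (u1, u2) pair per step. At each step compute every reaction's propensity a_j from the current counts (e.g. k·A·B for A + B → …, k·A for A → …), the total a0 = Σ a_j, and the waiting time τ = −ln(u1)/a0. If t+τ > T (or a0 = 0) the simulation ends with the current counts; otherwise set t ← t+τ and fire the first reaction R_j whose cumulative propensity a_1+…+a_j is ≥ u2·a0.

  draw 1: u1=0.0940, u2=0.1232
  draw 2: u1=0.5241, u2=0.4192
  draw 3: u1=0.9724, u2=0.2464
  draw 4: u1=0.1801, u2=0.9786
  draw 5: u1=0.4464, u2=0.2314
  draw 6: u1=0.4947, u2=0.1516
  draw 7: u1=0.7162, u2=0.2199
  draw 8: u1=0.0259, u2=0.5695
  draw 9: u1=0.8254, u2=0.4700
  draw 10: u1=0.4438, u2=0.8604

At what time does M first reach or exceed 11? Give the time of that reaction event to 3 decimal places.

Threshold first reached at t = 5.157

t=0.000: C=2 A=6 M=5 P=3
Draw 1: a1=0.472, a2=2.130, a3=0.886, a4=4.130, a0=7.618; τ=−ln(0.0940)/7.618=0.310 → t=0.310; u2·a0=0.1232·7.618=0.939; a1=0.472 < 0.939 ≤ a1+a2=2.602 → R2 fires; C=2 A=5 M=6 P=3
Draw 2: a1=0.472, a2=1.775, a3=0.886, a4=4.956, a0=8.089; τ=−ln(0.5241)/8.089=0.080 → t=0.390; u2·a0=0.4192·8.089=3.391; a1+…+a3=3.133 < 3.391 ≤ a1+…+a4=8.089 → R4 fires; C=1 A=6 M=6 P=3
Draw 3: a1=0.236, a2=2.130, a3=0.443, a4=2.478, a0=5.287; τ=−ln(0.9724)/5.287=0.005 → t=0.396; u2·a0=0.2464·5.287=1.303; a1=0.236 < 1.303 ≤ a1+a2=2.366 → R2 fires; C=1 A=5 M=7 P=3
Draw 4: a1=0.236, a2=1.775, a3=0.443, a4=2.891, a0=5.345; τ=−ln(0.1801)/5.345=0.321 → t=0.716; u2·a0=0.9786·5.345=5.231; a1+…+a3=2.454 < 5.231 ≤ a1+…+a4=5.345 → R4 fires; C=0 A=6 M=7 P=3
Draw 5: a1=0.000, a2=2.130, a3=0.000, a4=0.000, a0=2.130; τ=−ln(0.4464)/2.130=0.379 → t=1.095; u2·a0=0.2314·2.130=0.493; a1=0.000 < 0.493 ≤ a1+a2=2.130 → R2 fires; C=0 A=5 M=8 P=3
Draw 6: a1=0.000, a2=1.775, a3=0.000, a4=0.000, a0=1.775; τ=−ln(0.4947)/1.775=0.397 → t=1.491; u2·a0=0.1516·1.775=0.269; a1=0.000 < 0.269 ≤ a1+a2=1.775 → R2 fires; C=0 A=4 M=9 P=3
Draw 7: a1=0.000, a2=1.420, a3=0.000, a4=0.000, a0=1.420; τ=−ln(0.7162)/1.420=0.235 → t=1.726; u2·a0=0.2199·1.420=0.312; a1=0.000 < 0.312 ≤ a1+a2=1.420 → R2 fires; C=0 A=3 M=10 P=3
Draw 8: a1=0.000, a2=1.065, a3=0.000, a4=0.000, a0=1.065; τ=−ln(0.0259)/1.065=3.431 → t=5.157; u2·a0=0.5695·1.065=0.607; a1=0.000 < 0.607 ≤ a1+a2=1.065 → R2 fires; C=0 A=2 M=11 P=3
Draw 9: a1=0.000, a2=0.710, a3=0.000, a4=0.000, a0=0.710; τ=−ln(0.8254)/0.710=0.270 → t=5.427; u2·a0=0.4700·0.710=0.334; a1=0.000 < 0.334 ≤ a1+a2=0.710 → R2 fires; C=0 A=1 M=12 P=3
Draw 10: a1=0.000, a2=0.355, a3=0.000, a4=0.000, a0=0.355; τ=−ln(0.4438)/0.355=2.288 → t=7.716 > T=6.09: stop.
M first becomes ≥ 11 when it reaches 11 at the event at t=5.157.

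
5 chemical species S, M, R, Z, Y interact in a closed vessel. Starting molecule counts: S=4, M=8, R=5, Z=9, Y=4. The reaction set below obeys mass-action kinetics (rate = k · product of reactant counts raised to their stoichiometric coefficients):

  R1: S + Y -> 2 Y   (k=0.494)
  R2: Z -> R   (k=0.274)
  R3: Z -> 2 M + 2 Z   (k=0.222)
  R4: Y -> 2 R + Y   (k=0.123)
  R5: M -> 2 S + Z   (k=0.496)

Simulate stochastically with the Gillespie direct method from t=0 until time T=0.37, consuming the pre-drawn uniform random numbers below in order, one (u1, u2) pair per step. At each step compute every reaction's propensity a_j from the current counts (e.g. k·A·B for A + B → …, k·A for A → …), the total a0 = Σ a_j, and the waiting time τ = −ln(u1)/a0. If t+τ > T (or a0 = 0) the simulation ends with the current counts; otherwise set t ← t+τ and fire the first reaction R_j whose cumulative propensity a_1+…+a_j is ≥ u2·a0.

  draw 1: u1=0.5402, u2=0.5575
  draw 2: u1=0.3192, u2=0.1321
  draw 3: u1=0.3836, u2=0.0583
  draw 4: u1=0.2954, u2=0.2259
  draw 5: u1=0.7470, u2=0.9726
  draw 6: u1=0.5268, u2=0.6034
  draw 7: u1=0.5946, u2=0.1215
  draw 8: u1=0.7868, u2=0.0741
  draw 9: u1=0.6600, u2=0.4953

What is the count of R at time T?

t=0.000: S=4 M=8 R=5 Z=9 Y=4
Draw 1: a1=7.904, a2=2.466, a3=1.998, a4=0.492, a5=3.968, a0=16.828; τ=−ln(0.5402)/16.828=0.037 → t=0.037; u2·a0=0.5575·16.828=9.382; a1=7.904 < 9.382 ≤ a1+a2=10.370 → R2 fires; S=4 M=8 R=6 Z=8 Y=4
Draw 2: a1=7.904, a2=2.192, a3=1.776, a4=0.492, a5=3.968, a0=16.332; τ=−ln(0.3192)/16.332=0.070 → t=0.107; u2·a0=0.1321·16.332=2.157 ≤ a1=7.904 → R1 fires; S=3 M=8 R=6 Z=8 Y=5
Draw 3: a1=7.410, a2=2.192, a3=1.776, a4=0.615, a5=3.968, a0=15.961; τ=−ln(0.3836)/15.961=0.060 → t=0.167; u2·a0=0.0583·15.961=0.931 ≤ a1=7.410 → R1 fires; S=2 M=8 R=6 Z=8 Y=6
Draw 4: a1=5.928, a2=2.192, a3=1.776, a4=0.738, a5=3.968, a0=14.602; τ=−ln(0.2954)/14.602=0.084 → t=0.250; u2·a0=0.2259·14.602=3.299 ≤ a1=5.928 → R1 fires; S=1 M=8 R=6 Z=8 Y=7
Draw 5: a1=3.458, a2=2.192, a3=1.776, a4=0.861, a5=3.968, a0=12.255; τ=−ln(0.7470)/12.255=0.024 → t=0.274; u2·a0=0.9726·12.255=11.919; a1+…+a4=8.287 < 11.919 ≤ a1+…+a5=12.255 → R5 fires; S=3 M=7 R=6 Z=9 Y=7
Draw 6: a1=10.374, a2=2.466, a3=1.998, a4=0.861, a5=3.472, a0=19.171; τ=−ln(0.5268)/19.171=0.033 → t=0.307; u2·a0=0.6034·19.171=11.568; a1=10.374 < 11.568 ≤ a1+a2=12.840 → R2 fires; S=3 M=7 R=7 Z=8 Y=7
Draw 7: a1=10.374, a2=2.192, a3=1.776, a4=0.861, a5=3.472, a0=18.675; τ=−ln(0.5946)/18.675=0.028 → t=0.335; u2·a0=0.1215·18.675=2.269 ≤ a1=10.374 → R1 fires; S=2 M=7 R=7 Z=8 Y=8
Draw 8: a1=7.904, a2=2.192, a3=1.776, a4=0.984, a5=3.472, a0=16.328; τ=−ln(0.7868)/16.328=0.015 → t=0.350; u2·a0=0.0741·16.328=1.210 ≤ a1=7.904 → R1 fires; S=1 M=7 R=7 Z=8 Y=9
Draw 9: a1=4.446, a2=2.192, a3=1.776, a4=1.107, a5=3.472, a0=12.993; τ=−ln(0.6600)/12.993=0.032 → t=0.382 > T=0.37: stop.
Read off R at T=0.37: 7

R at T = 7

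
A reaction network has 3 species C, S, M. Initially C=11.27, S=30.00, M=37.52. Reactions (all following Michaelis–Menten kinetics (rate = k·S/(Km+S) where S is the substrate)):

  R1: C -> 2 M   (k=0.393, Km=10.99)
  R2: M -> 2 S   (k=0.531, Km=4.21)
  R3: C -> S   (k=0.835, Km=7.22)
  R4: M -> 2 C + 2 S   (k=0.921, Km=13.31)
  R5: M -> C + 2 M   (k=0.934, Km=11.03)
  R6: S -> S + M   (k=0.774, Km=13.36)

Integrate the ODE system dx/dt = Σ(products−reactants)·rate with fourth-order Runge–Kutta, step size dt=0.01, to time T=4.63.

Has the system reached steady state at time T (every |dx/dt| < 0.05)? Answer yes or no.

RK4 with dt=0.01: 463 steps to T=4.63. Trajectory (selected grid times):
t=0.00: C=11.27 S=30.00 M=37.52
t=0.51: C=11.97 S=31.44 M=37.78
t=1.03: C=12.67 S=32.92 M=38.05
t=1.54: C=13.35 S=34.38 M=38.33
t=2.06: C=14.05 S=35.88 M=38.62
t=2.57: C=14.72 S=37.35 M=38.91
t=3.09: C=15.40 S=38.85 M=39.22
t=3.60: C=16.06 S=40.34 M=39.53
t=4.12: C=16.74 S=41.85 M=39.85
t=4.63: C=17.39 S=43.35 M=40.17
Rates at T: R1=0.2408, R2=0.4806, R3=0.5901, R4=0.6918, R5=0.7328, R6=0.5917
dx/dt at T (Σ net stoichiometry × rate): C=+1.2854, S=+2.9349, M=+0.6337
Largest |dx/dt| is |+2.9349| (S) ≥ 0.05 → not steady.

Steady state at T: no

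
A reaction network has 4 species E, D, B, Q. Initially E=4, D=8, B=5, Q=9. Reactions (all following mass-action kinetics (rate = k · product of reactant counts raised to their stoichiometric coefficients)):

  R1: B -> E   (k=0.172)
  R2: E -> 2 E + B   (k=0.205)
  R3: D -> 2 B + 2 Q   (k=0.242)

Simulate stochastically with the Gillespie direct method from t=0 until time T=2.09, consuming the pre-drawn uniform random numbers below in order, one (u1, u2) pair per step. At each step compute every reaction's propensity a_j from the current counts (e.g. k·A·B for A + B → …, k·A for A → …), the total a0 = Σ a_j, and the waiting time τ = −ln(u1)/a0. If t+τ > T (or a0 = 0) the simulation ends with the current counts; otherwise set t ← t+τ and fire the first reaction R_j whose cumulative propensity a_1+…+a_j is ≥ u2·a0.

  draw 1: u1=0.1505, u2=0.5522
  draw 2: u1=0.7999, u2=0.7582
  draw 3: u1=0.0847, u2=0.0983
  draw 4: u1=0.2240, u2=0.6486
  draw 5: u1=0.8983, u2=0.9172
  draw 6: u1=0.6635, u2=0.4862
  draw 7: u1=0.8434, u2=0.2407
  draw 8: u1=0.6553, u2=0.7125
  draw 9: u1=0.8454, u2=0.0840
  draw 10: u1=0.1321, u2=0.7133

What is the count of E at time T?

E at T = 9

t=0.000: E=4 D=8 B=5 Q=9
Draw 1: a1=0.860, a2=0.820, a3=1.936, a0=3.616; τ=−ln(0.1505)/3.616=0.524 → t=0.524; u2·a0=0.5522·3.616=1.997; a1+a2=1.680 < 1.997 ≤ a1+…+a3=3.616 → R3 fires; E=4 D=7 B=7 Q=11
Draw 2: a1=1.204, a2=0.820, a3=1.694, a0=3.718; τ=−ln(0.7999)/3.718=0.060 → t=0.584; u2·a0=0.7582·3.718=2.819; a1+a2=2.024 < 2.819 ≤ a1+…+a3=3.718 → R3 fires; E=4 D=6 B=9 Q=13
Draw 3: a1=1.548, a2=0.820, a3=1.452, a0=3.820; τ=−ln(0.0847)/3.820=0.646 → t=1.230; u2·a0=0.0983·3.820=0.376 ≤ a1=1.548 → R1 fires; E=5 D=6 B=8 Q=13
Draw 4: a1=1.376, a2=1.025, a3=1.452, a0=3.853; τ=−ln(0.2240)/3.853=0.388 → t=1.618; u2·a0=0.6486·3.853=2.499; a1+a2=2.401 < 2.499 ≤ a1+…+a3=3.853 → R3 fires; E=5 D=5 B=10 Q=15
Draw 5: a1=1.720, a2=1.025, a3=1.210, a0=3.955; τ=−ln(0.8983)/3.955=0.027 → t=1.645; u2·a0=0.9172·3.955=3.628; a1+a2=2.745 < 3.628 ≤ a1+…+a3=3.955 → R3 fires; E=5 D=4 B=12 Q=17
Draw 6: a1=2.064, a2=1.025, a3=0.968, a0=4.057; τ=−ln(0.6635)/4.057=0.101 → t=1.747; u2·a0=0.4862·4.057=1.973 ≤ a1=2.064 → R1 fires; E=6 D=4 B=11 Q=17
Draw 7: a1=1.892, a2=1.230, a3=0.968, a0=4.090; τ=−ln(0.8434)/4.090=0.042 → t=1.788; u2·a0=0.2407·4.090=0.984 ≤ a1=1.892 → R1 fires; E=7 D=4 B=10 Q=17
Draw 8: a1=1.720, a2=1.435, a3=0.968, a0=4.123; τ=−ln(0.6553)/4.123=0.103 → t=1.891; u2·a0=0.7125·4.123=2.938; a1=1.720 < 2.938 ≤ a1+a2=3.155 → R2 fires; E=8 D=4 B=11 Q=17
Draw 9: a1=1.892, a2=1.640, a3=0.968, a0=4.500; τ=−ln(0.8454)/4.500=0.037 → t=1.928; u2·a0=0.0840·4.500=0.378 ≤ a1=1.892 → R1 fires; E=9 D=4 B=10 Q=17
Draw 10: a1=1.720, a2=1.845, a3=0.968, a0=4.533; τ=−ln(0.1321)/4.533=0.447 → t=2.375 > T=2.09: stop.
Read off E at T=2.09: 9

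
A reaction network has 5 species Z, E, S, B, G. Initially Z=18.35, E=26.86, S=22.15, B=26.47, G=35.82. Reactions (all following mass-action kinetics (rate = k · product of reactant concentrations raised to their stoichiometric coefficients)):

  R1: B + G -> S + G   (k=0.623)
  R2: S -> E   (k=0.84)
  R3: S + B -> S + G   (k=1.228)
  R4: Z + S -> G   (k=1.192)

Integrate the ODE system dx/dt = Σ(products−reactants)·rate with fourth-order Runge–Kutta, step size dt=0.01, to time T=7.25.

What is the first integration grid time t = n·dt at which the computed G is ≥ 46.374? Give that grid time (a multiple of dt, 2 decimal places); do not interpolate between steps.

RK4 with dt=0.01: 725 steps to T=7.25. Trajectory (selected grid times):
t=0.00: Z=18.35 E=26.86 S=22.15 B=26.47 G=35.82
t=0.01: Z=14.02 E=27.05 S=22.87 B=15.53 G=45.85
t=0.02: Z=10.67 E=27.24 S=22.91 B=8.62 G=52.52
t=0.81: Z=0.00 E=35.74 S=8.68 B=0.00 G=66.88
t=1.61: Z=0.00 E=39.99 S=4.43 B=0.00 G=66.88
t=2.42: Z=0.00 E=42.17 S=2.24 B=0.00 G=66.88
t=3.22: Z=0.00 E=43.27 S=1.15 B=0.00 G=66.88
t=4.03: Z=0.00 E=43.84 S=0.58 B=0.00 G=66.88
t=4.83: Z=0.00 E=44.12 S=0.30 B=0.00 G=66.88
t=5.64: Z=0.00 E=44.27 S=0.15 B=0.00 G=66.88
t=6.44: Z=0.00 E=44.34 S=0.08 B=0.00 G=66.88
t=7.25: Z=0.00 E=44.38 S=0.04 B=0.00 G=66.88
G(0.01)=45.850 < 46.374 but G(0.02)=52.524 ≥ 46.374, so the first grid time is t=0.02.

Threshold first reached at t = 0.02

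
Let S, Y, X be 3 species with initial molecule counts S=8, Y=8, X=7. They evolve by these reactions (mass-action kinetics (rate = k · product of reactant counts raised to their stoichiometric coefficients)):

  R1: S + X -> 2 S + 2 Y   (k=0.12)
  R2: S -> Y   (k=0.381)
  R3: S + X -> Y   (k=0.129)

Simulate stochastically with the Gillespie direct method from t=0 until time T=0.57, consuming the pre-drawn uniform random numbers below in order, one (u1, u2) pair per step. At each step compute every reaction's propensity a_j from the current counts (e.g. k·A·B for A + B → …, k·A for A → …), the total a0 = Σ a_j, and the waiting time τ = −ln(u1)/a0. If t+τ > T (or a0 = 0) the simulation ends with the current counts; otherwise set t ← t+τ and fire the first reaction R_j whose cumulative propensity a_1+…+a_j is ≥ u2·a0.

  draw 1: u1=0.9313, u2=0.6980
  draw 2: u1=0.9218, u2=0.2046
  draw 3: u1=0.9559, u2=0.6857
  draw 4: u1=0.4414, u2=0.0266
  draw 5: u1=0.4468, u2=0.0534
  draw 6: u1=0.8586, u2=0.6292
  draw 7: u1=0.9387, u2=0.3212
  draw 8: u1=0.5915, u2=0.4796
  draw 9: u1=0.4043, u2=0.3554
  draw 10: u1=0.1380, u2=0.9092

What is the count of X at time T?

t=0.000: S=8 Y=8 X=7
Draw 1: a1=6.720, a2=3.048, a3=7.224, a0=16.992; τ=−ln(0.9313)/16.992=0.004 → t=0.004; u2·a0=0.6980·16.992=11.860; a1+a2=9.768 < 11.860 ≤ a1+…+a3=16.992 → R3 fires; S=7 Y=9 X=6
Draw 2: a1=5.040, a2=2.667, a3=5.418, a0=13.125; τ=−ln(0.9218)/13.125=0.006 → t=0.010; u2·a0=0.2046·13.125=2.685 ≤ a1=5.040 → R1 fires; S=8 Y=11 X=5
Draw 3: a1=4.800, a2=3.048, a3=5.160, a0=13.008; τ=−ln(0.9559)/13.008=0.003 → t=0.014; u2·a0=0.6857·13.008=8.920; a1+a2=7.848 < 8.920 ≤ a1+…+a3=13.008 → R3 fires; S=7 Y=12 X=4
Draw 4: a1=3.360, a2=2.667, a3=3.612, a0=9.639; τ=−ln(0.4414)/9.639=0.085 → t=0.099; u2·a0=0.0266·9.639=0.256 ≤ a1=3.360 → R1 fires; S=8 Y=14 X=3
Draw 5: a1=2.880, a2=3.048, a3=3.096, a0=9.024; τ=−ln(0.4468)/9.024=0.089 → t=0.188; u2·a0=0.0534·9.024=0.482 ≤ a1=2.880 → R1 fires; S=9 Y=16 X=2
Draw 6: a1=2.160, a2=3.429, a3=2.322, a0=7.911; τ=−ln(0.8586)/7.911=0.019 → t=0.207; u2·a0=0.6292·7.911=4.978; a1=2.160 < 4.978 ≤ a1+a2=5.589 → R2 fires; S=8 Y=17 X=2
Draw 7: a1=1.920, a2=3.048, a3=2.064, a0=7.032; τ=−ln(0.9387)/7.032=0.009 → t=0.216; u2·a0=0.3212·7.032=2.259; a1=1.920 < 2.259 ≤ a1+a2=4.968 → R2 fires; S=7 Y=18 X=2
Draw 8: a1=1.680, a2=2.667, a3=1.806, a0=6.153; τ=−ln(0.5915)/6.153=0.085 → t=0.302; u2·a0=0.4796·6.153=2.951; a1=1.680 < 2.951 ≤ a1+a2=4.347 → R2 fires; S=6 Y=19 X=2
Draw 9: a1=1.440, a2=2.286, a3=1.548, a0=5.274; τ=−ln(0.4043)/5.274=0.172 → t=0.473; u2·a0=0.3554·5.274=1.874; a1=1.440 < 1.874 ≤ a1+a2=3.726 → R2 fires; S=5 Y=20 X=2
Draw 10: a1=1.200, a2=1.905, a3=1.290, a0=4.395; τ=−ln(0.1380)/4.395=0.451 → t=0.924 > T=0.57: stop.
Read off X at T=0.57: 2

X at T = 2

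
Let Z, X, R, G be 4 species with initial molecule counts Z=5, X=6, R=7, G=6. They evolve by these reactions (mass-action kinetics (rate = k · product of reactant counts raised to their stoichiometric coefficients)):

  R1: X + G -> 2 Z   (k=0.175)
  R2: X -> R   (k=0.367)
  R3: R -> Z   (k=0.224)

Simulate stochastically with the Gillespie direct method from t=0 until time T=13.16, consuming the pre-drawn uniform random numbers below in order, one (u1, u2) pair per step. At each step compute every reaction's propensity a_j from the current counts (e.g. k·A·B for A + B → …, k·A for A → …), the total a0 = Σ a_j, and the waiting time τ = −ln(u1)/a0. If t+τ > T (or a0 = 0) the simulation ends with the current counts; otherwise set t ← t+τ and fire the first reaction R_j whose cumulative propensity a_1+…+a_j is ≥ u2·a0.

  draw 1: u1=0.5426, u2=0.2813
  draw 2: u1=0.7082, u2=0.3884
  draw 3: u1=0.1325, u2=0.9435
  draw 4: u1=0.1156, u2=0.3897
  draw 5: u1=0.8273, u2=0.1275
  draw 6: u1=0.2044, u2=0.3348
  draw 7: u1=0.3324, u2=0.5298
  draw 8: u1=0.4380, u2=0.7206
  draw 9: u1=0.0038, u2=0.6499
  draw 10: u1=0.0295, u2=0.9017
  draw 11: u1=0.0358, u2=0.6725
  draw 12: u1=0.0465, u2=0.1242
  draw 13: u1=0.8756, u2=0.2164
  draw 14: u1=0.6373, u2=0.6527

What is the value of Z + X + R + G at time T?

Check how each reaction changes W = Z + X + R + G (weight of products minus weight of reactants):
R1: X + G -> 2 Z: (1·2) − (1·1 + 1·1) = 2 − 2 = 0
R2: X -> R: (1·1) − (1·1) = 1 − 1 = 0
R3: R -> Z: (1·1) − (1·1) = 1 − 1 = 0
Every reaction leaves W unchanged, so W is conserved and no simulation is needed: W(T) = W(0) = 5 + 6 + 7 + 6 = 24

Value at T = 24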